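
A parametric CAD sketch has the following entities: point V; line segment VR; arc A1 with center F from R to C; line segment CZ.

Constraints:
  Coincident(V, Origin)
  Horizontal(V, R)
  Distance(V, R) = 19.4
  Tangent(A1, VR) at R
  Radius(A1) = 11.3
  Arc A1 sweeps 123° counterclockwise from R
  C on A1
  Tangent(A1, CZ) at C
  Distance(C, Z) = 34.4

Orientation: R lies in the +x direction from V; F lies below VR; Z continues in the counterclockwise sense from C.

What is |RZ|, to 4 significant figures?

47.22

On A1, R sits at bearing 90° from F; a 123° counterclockwise sweep puts C at bearing 213°, so C = F + 11.3·(cos 213°, sin 213°) = (9.923, -17.45). The tangent condition forces FC to be normal to CZ, so CZ runs along (−sin 213°, cos 213°); with |CZ| = 34.4, Z = (28.66, -46.30). Then |RZ| = |Z − R| = 47.22.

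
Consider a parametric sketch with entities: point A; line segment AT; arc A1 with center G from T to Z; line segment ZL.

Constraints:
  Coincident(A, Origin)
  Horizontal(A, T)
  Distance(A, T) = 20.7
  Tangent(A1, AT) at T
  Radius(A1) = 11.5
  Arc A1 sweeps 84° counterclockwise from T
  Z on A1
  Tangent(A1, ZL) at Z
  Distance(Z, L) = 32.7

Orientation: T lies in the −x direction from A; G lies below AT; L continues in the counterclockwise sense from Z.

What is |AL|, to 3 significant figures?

55.7

A is at the origin; A and T share the same y with |AT| = 20.7 and T on the −x side, so T = (-20.7, 0.00). A1 meets AT tangentially, so GT is at right angles to AT, so G = T + (0, -11.5) = (-20.7, -11.5). On A1, T sits at bearing 90° from G; an 84° counterclockwise sweep puts Z at bearing 174°, so Z = G + 11.5·(cos 174°, sin 174°) = (-32.1, -10.3). A1 meets ZL tangentially, so GZ is at right angles to ZL, so ZL runs along (−sin 174°, cos 174°); with |ZL| = 32.7, L = (-35.6, -42.8). Then |AL| = |L − A| = 55.7.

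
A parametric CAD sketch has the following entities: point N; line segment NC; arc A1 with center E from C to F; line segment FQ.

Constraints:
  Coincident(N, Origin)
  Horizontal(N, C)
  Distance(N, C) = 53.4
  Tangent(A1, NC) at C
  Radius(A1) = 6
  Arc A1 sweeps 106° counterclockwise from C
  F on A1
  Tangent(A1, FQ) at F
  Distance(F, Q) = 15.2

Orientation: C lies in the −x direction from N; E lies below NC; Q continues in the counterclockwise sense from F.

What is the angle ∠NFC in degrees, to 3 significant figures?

45.6°

A1 meets NC tangentially, so EC is at right angles to NC, so E = C + (0, -6) = (-53.4, -6.00). On A1, C sits at bearing 90° from E; a 106° counterclockwise sweep puts F at bearing 196°, so F = E + 6.0·(cos 196°, sin 196°) = (-59.2, -7.65). Then cos ∠NFC = FN·FC / (|FN||FC|), giving 45.6°.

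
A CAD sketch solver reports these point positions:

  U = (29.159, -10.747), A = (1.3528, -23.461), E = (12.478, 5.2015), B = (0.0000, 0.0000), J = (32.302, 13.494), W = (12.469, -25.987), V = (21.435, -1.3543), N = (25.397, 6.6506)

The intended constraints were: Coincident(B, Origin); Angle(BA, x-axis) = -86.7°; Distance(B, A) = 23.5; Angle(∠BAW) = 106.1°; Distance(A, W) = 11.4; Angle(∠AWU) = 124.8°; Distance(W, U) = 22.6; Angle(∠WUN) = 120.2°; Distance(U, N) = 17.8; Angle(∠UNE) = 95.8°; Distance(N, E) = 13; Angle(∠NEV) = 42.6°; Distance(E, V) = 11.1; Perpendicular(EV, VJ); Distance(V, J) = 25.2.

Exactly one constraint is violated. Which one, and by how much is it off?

Distance(V, J) = 25.2 — off by 6.80.

B = (0.00, 0.00) ✓; BA at -86.70° ✓; |BA| = 23.50 ✓; ∠BAW = 106.1° ✓; |AW| = 11.40 ✓; ∠AWU = 124.8° ✓; |WU| = 22.60 ✓; ∠WUN = 120.2° ✓; |UN| = 17.80 ✓; ∠UNE = 95.80° ✓; |NE| = 13.00 ✓; ∠NEV = 42.60° ✓; |EV| = 11.10 ✓; ∠(EV, VJ) = 90.00° ✓; |VJ| = 18.40 ✗.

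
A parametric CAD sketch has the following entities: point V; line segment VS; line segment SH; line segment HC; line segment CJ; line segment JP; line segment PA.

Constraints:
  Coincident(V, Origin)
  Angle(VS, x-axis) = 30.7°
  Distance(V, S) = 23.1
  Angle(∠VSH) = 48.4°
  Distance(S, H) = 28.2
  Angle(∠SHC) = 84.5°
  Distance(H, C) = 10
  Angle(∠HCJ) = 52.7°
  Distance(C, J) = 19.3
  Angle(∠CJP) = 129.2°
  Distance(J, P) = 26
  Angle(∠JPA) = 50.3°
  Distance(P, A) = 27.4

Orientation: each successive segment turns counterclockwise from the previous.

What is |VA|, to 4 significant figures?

33.68

V is at the origin; VS runs at 30.7° with length 23.1, so S = (19.86, 11.79). ∠VSH = 48.4° gives SH at 162.3° from the x-axis; with |SH| = 28.2, H = (-7.002, 20.37). ∠SHC = 84.5° gives HC at -102.2° from the x-axis; with |HC| = 10.0, C = (-9.116, 10.59). ∠HCJ = 52.7° gives CJ at 25.10° from the x-axis; with |CJ| = 19.3, J = (8.362, 18.78). ∠CJP = 129.2° gives JP at 75.90° from the x-axis; with |JP| = 26.0, P = (14.70, 44.00). ∠JPA = 50.3° gives PA at -154.4° from the x-axis; with |PA| = 27.4, A = (-10.01, 32.16). Then |VA| = |A − V| = 33.68.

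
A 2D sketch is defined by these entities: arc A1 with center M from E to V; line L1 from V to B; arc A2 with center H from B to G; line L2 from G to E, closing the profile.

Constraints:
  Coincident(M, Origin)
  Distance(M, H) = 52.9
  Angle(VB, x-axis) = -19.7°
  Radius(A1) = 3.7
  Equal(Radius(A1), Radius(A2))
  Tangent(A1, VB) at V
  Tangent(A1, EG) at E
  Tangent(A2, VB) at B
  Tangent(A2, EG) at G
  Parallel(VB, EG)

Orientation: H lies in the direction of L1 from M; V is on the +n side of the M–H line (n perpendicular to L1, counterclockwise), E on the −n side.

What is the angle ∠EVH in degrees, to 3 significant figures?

86.0°

The slot axis is L1's direction at -19.7°, so u = (cos -19.7°, sin -19.7°) = (0.941, -0.337) and n = (−sin -19.7°, cos -19.7°) = (0.337, 0.941). M is at the origin and H lies 52.9 along u from M, so H = 52.9·u = (49.8, -17.8). Tangency of A1 to both parallel lines with radius 3.7 puts V and E at M ± 3.7·n: V = (1.25, 3.48), E = (-1.25, -3.48). Then cos ∠EVH = VE·VH / (|VE||VH|), giving 86.0°.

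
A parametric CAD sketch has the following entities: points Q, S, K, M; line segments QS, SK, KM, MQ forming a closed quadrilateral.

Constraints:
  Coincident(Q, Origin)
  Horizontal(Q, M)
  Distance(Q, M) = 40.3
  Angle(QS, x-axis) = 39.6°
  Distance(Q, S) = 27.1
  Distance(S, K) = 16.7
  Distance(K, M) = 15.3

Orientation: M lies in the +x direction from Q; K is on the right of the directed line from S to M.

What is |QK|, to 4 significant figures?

25.06

Q is at the origin; QM is horizontal with |QM| = 40.3 and M in +x, so M = (40.3, 0). QS runs at 39.6° with |QS| = 27.1, so S = (20.88, 17.27). K is determined by |SK| = 16.7 and |KM| = 15.3 together: it lies at the intersection of circle(S, 16.7) and circle(M, 15.3). With |SM| = 25.99, the foot of the radical line on SM is 13.86 from S and the perpendicular offset is √(16.7² − 13.86²) = 9.321. Taking the right-of-SM solution: K = (25.04, 1.100).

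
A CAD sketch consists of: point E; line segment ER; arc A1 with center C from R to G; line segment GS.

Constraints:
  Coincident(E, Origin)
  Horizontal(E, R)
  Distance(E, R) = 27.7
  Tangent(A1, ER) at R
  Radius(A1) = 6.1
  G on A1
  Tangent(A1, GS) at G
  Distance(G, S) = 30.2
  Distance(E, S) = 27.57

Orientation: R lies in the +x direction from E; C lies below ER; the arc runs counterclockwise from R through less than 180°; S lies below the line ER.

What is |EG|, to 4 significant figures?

22.88

Checks: |CG| = 6.100 ✓; ∠(CG, GS) = 90.00° ✓; |GS| = 30.20 ✓; |ES| = 27.57 ✓.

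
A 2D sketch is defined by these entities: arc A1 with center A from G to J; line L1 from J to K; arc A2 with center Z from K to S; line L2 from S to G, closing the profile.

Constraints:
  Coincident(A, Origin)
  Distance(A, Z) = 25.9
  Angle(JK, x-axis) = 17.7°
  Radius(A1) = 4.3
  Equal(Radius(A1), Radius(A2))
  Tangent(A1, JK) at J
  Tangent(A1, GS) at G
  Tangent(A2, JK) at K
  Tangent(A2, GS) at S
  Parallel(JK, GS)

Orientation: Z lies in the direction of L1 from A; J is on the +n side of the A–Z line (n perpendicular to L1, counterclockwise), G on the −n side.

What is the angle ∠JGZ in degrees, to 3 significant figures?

80.6°

A is at the origin and Z lies 25.9 along u from A, so Z = 25.9·u = (24.7, 7.87). Tangency of A1 to both parallel lines with radius 4.3 puts J and G at A ± 4.3·n: J = (-1.31, 4.10), G = (1.31, -4.10). Then cos ∠JGZ = GJ·GZ / (|GJ||GZ|), giving 80.6°.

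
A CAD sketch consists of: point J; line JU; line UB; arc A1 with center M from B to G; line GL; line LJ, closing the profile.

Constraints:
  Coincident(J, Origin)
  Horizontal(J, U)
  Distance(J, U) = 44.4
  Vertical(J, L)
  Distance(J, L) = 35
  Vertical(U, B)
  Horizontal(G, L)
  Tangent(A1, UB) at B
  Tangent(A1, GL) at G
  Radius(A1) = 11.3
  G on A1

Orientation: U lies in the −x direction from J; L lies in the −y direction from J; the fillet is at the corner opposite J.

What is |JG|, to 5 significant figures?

48.173

The virtual corner opposite J is at (-44.400, -35.000). Since A1 is tangent to UB there, MB ⟂ UB and A1 meets GL tangentially, so MG is at right angles to GL, with radius 11.3, so the center M sits 11.3 in from both sides at M = (-33.100, -23.700). That places the tangent points at B = (-44.400, -23.700) on UB and G = (-33.100, -35.000) on GL. Then |JG| = |G − J| = 48.173.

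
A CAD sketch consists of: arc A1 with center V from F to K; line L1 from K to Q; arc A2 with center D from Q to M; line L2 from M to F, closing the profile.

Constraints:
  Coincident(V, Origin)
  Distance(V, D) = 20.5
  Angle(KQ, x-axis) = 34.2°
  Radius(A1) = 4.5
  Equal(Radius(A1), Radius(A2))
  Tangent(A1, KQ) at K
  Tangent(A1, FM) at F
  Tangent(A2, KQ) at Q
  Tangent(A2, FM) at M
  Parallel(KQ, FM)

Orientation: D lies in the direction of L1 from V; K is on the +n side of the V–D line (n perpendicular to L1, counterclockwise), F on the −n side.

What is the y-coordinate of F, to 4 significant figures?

-3.722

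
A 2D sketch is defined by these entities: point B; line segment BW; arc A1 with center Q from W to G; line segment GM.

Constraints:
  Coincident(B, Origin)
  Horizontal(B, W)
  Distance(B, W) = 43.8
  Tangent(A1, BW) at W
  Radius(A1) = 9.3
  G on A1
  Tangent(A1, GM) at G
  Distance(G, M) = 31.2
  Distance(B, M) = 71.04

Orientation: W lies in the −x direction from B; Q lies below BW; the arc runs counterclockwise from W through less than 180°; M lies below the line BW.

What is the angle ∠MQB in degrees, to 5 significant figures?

132.82°

B is at the origin; B and W share the same y with |BW| = 43.8 and W on the −x side, so W = (-43.800, 0.0000). A1 meets BW tangentially, so QW is at right angles to BW, so Q = W + (0, -9.3) = (-43.800, -9.3000). Since QG ⟂ GM (tangency), |QM| = √(9.3² + 31.2²) = 32.557 regardless of where G sits on A1. So M lies on both circle(B, 71.04) and circle(Q, 32.557); the below-BW intersection is M = (-60.488, -37.254). G is the foot of the tangent from M: G = (-52.814, -7.0126).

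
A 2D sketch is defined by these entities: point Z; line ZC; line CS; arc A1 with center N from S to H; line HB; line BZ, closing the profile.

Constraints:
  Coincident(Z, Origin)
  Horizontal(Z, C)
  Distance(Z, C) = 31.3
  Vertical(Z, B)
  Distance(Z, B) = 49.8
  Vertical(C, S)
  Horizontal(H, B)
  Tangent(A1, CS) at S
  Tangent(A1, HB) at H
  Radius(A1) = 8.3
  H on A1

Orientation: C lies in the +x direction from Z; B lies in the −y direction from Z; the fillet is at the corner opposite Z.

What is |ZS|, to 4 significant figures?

51.98

The virtual corner opposite Z is at (31.30, -49.80). The tangent condition forces NS to be normal to CS and the tangent condition forces NH to be normal to HB, with radius 8.3, so the center N sits 8.3 in from both sides at N = (23.00, -41.50). That places the tangent points at S = (31.30, -41.50) on CS and H = (23.00, -49.80) on HB. Then |ZS| = |S − Z| = 51.98.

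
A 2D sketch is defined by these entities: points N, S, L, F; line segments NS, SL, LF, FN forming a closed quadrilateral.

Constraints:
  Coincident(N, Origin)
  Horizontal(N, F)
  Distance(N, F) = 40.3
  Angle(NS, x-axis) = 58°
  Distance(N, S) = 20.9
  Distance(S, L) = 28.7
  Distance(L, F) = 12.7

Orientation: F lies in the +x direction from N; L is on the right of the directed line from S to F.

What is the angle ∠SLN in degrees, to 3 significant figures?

42.4°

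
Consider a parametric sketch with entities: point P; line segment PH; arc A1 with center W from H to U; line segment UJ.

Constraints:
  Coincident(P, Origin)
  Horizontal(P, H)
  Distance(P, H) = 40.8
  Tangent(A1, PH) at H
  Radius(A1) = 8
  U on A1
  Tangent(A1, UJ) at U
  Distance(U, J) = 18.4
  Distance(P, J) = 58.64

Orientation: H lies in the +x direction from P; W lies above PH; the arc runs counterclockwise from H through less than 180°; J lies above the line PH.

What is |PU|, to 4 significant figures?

48.78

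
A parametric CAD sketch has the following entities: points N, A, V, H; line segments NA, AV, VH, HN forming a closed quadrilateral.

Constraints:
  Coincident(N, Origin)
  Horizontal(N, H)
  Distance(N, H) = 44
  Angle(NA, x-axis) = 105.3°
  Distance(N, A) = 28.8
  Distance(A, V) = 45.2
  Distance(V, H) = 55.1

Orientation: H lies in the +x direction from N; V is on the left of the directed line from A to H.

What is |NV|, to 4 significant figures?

60.98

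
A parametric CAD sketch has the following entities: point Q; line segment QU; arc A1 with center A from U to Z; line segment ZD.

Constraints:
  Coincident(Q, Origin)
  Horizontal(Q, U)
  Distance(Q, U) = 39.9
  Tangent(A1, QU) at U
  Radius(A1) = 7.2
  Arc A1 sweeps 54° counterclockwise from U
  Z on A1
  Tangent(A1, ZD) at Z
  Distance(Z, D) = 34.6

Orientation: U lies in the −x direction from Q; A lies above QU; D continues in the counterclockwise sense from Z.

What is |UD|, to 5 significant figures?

40.534

Q is at the origin; Q and U share the same y with |QU| = 39.9 and U on the −x side, so U = (-39.900, 0.0000). Since A1 is tangent to QU there, AU ⟂ QU, so A = U + (0, 7.2) = (-39.900, 7.2000). On A1, U sits at bearing -90° from A; a 54° counterclockwise sweep puts Z at bearing -36°, so Z = A + 7.2·(cos -36°, sin -36°) = (-34.075, 2.9679). Since A1 is tangent to ZD there, AZ ⟂ ZD, so ZD runs along (−sin -36°, cos -36°); with |ZD| = 34.6, D = (-13.738, 30.960). Then |UD| = |D − U| = 40.534.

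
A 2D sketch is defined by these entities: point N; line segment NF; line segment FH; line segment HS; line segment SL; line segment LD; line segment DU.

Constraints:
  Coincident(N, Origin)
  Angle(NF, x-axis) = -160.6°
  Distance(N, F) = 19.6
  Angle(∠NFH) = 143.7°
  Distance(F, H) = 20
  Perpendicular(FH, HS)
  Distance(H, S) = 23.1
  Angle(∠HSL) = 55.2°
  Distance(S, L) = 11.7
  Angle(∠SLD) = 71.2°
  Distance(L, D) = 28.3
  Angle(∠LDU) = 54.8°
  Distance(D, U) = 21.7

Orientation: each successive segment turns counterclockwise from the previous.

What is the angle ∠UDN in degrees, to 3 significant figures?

77.5°

∠SLD = 71.2° gives LD at -161° from the x-axis; with |LD| = 28.3, D = (-37.5, -33.7). ∠LDU = 54.8° gives DU at -35.5° from the x-axis; with |DU| = 21.7, U = (-19.8, -46.3). Then cos ∠UDN = DU·DN / (|DU||DN|), giving 77.5°.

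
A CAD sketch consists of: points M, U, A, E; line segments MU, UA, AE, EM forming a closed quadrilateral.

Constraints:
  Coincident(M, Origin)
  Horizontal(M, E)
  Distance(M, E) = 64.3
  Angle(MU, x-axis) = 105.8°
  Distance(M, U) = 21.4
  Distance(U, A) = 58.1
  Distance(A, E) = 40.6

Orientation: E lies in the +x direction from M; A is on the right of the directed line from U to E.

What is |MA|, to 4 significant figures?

39.56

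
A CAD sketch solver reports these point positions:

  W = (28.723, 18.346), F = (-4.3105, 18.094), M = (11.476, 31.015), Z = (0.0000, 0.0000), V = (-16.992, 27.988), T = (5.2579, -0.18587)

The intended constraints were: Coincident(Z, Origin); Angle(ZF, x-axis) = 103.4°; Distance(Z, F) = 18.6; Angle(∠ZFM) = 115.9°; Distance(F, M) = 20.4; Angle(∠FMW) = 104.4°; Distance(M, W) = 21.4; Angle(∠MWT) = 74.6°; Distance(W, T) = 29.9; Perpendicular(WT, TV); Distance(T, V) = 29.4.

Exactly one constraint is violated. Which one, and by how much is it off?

Distance(T, V) = 29.4 — off by 6.50.

Z = (0.00, 0.00) ✓; ZF at 103.4° ✓; |ZF| = 18.60 ✓; ∠ZFM = 115.9° ✓; |FM| = 20.40 ✓; ∠FMW = 104.4° ✓; |MW| = 21.40 ✓; ∠MWT = 74.60° ✓; |WT| = 29.90 ✓; ∠(WT, TV) = 90.00° ✓; |TV| = 35.90 ✗.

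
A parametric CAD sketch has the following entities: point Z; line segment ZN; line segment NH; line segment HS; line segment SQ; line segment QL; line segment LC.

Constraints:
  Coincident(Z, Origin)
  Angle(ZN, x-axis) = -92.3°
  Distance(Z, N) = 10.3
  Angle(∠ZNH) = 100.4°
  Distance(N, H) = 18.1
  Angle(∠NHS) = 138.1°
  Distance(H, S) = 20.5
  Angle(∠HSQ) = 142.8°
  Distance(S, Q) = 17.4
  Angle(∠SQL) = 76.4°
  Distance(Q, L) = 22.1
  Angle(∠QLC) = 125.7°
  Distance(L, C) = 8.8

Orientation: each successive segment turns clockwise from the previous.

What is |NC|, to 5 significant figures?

24.401

Z is at the origin; ZN runs at -92.3° with length 10.3, so N = (-0.41336, -10.292). ∠ZNH = 100.4° gives NH at -171.90° from the x-axis; with |NH| = 18.1, H = (-18.333, -12.842). ∠NHS = 138.1° gives HS at 146.20° from the x-axis; with |HS| = 20.5, S = (-35.368, -1.4380). ∠HSQ = 142.8° gives SQ at 109.00° from the x-axis; with |SQ| = 17.4, Q = (-41.033, 15.014). ∠SQL = 76.4° gives QL at 5.4000° from the x-axis; with |QL| = 22.1, L = (-19.031, 17.094). ∠QLC = 125.7° gives LC at -48.900° from the x-axis; with |LC| = 8.8, C = (-13.246, 10.463). Then |NC| = |C − N| = 24.401.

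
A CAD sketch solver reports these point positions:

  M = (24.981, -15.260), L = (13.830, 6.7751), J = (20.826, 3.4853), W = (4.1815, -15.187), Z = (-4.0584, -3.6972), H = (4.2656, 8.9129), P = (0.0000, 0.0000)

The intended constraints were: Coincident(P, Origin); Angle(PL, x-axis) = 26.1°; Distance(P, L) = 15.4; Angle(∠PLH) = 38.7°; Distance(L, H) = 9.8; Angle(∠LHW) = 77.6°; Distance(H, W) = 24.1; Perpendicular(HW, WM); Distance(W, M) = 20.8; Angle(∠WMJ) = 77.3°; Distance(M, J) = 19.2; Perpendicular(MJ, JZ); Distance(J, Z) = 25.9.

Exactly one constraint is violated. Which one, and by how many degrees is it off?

Perpendicular(MJ, JZ) — off by 3.60°.

P = (0.00, 0.00) ✓; PL at 26.10° ✓; |PL| = 15.40 ✓; ∠PLH = 38.70° ✓; |LH| = 9.800 ✓; ∠LHW = 77.60° ✓; |HW| = 24.10 ✓; ∠(HW, WM) = 90.00° ✓; |WM| = 20.80 ✓; ∠WMJ = 77.30° ✓; |MJ| = 19.20 ✓; ∠(MJ, JZ) = 93.60° ✗; |JZ| = 25.90 ✓.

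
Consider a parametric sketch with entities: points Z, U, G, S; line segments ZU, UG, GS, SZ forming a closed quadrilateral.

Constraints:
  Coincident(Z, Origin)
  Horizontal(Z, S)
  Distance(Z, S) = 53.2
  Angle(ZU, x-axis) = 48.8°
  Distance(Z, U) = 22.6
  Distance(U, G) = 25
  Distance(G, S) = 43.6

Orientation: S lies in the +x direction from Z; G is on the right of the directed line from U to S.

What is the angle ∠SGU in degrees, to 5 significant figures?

69.348°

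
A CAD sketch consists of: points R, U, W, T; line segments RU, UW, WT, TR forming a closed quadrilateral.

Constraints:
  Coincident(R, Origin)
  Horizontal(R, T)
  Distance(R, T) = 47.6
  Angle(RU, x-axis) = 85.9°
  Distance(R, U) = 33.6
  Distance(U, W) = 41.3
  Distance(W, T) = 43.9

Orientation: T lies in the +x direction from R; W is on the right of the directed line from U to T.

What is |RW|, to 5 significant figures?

8.8955

Checks: |UW| = 41.30 ✓; |WT| = 43.90 ✓.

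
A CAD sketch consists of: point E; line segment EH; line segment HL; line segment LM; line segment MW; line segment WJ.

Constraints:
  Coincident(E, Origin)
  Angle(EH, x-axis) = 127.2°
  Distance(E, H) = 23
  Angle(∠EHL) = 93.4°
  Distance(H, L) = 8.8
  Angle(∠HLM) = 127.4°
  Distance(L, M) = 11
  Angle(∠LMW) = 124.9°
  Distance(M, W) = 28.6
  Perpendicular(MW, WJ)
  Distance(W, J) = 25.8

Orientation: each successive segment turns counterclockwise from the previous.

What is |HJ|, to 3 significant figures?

33.3

∠LMW = 124.9° gives MW at -38.5° from the x-axis; with |MW| = 28.6, W = (0.473, -15.4). MW is perpendicular to WJ, so WJ runs at 51.5°; with |WJ| = 25.8, J = (16.5, 4.83). Then |HJ| = |J − H| = 33.3.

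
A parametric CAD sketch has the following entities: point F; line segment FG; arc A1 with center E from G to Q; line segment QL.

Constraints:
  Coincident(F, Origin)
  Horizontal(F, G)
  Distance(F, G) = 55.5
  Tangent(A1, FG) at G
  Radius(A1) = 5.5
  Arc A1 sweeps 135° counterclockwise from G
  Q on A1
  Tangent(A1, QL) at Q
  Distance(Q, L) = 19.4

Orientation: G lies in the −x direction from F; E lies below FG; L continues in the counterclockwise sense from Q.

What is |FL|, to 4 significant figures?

51.18

F is at the origin; FG is horizontal with |FG| = 55.5 and G on the −x side, so G = (-55.50, 0.000). A1 meets FG tangentially, so EG is at right angles to FG, so E = G + (0, -5.5) = (-55.50, -5.500). On A1, G sits at bearing 90° from E; a 135° counterclockwise sweep puts Q at bearing 225°, so Q = E + 5.5·(cos 225°, sin 225°) = (-59.39, -9.389). The tangent condition forces EQ to be normal to QL, so QL runs along (−sin 225°, cos 225°); with |QL| = 19.4, L = (-45.67, -23.11). Then |FL| = |L − F| = 51.18.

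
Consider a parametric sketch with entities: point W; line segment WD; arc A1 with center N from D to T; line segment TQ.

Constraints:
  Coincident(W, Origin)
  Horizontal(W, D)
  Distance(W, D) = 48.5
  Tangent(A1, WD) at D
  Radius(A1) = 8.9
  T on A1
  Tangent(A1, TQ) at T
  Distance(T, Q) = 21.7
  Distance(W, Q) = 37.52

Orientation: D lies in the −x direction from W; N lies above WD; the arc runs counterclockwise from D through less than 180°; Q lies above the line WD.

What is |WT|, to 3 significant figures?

41.1

W is at the origin; WD is horizontal with |WD| = 48.5 and D on the −x side, so D = (-48.5, 0.00). Since A1 is tangent to WD there, ND ⟂ WD, so N = D + (0, 8.9) = (-48.5, 8.90). Since NT ⟂ TQ (tangency), |NQ| = √(8.9² + 21.7²) = 23.5 regardless of where T sits on A1. So Q lies on both circle(W, 37.52) and circle(N, 23.5); the above-WD intersection is Q = (-29.7, 22.9). T is the foot of the tangent from Q: T = (-40.9, 4.32).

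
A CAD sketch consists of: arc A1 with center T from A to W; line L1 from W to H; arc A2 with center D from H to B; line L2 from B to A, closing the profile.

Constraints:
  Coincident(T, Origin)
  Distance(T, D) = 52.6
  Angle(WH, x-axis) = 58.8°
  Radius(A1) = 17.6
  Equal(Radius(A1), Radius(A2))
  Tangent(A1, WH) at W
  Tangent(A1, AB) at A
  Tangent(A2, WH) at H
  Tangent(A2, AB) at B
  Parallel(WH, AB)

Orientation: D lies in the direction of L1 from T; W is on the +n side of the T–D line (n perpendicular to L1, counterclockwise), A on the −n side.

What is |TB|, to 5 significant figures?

55.466

The slot axis is L1's direction at 58.8°, so u = (cos 58.8°, sin 58.8°) = (0.51803, 0.85536) and n = (−sin 58.8°, cos 58.8°) = (-0.85536, 0.51803). T is at the origin and D lies 52.6 along u from T, so D = 52.6·u = (27.248, 44.992). Tangency of A1 to both parallel lines with radius 17.6 puts W and A at T ± 17.6·n: W = (-15.054, 9.1173), A = (15.054, -9.1173). Equal radii place H and B the same way about D: H = D + 17.6·n = (12.194, 54.109), B = D − 17.6·n = (42.303, 35.875). Then |TB| = |B − T| = 55.466.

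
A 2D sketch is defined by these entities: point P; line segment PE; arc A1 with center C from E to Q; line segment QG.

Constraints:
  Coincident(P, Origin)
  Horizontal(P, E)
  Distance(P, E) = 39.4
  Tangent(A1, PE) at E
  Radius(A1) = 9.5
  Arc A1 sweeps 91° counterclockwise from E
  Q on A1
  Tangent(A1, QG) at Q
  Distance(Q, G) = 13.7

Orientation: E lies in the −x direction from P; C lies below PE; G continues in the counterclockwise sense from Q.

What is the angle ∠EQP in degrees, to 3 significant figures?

34.3°

P is at the origin; PE is horizontal with |PE| = 39.4 and E on the −x side, so E = (-39.4, 0.00). The tangent condition forces CE to be normal to PE, so C = E + (0, -9.5) = (-39.4, -9.50). On A1, E sits at bearing 90° from C; a 91° counterclockwise sweep puts Q at bearing 181°, so Q = C + 9.5·(cos 181°, sin 181°) = (-48.9, -9.67). Then cos ∠EQP = QE·QP / (|QE||QP|), giving 34.3°.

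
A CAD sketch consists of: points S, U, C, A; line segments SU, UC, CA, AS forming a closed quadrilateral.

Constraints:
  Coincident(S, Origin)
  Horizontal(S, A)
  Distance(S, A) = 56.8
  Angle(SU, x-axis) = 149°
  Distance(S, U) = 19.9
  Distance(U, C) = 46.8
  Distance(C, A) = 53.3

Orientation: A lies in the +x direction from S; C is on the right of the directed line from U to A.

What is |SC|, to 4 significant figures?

29.35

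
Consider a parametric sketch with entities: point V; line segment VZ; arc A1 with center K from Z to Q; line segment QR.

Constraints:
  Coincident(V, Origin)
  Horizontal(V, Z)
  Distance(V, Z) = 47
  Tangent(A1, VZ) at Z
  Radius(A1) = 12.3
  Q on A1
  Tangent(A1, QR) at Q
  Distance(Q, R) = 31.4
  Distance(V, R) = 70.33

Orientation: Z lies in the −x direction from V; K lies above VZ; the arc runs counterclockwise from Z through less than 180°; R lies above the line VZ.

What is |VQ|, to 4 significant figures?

41.31

Checks: |KZ| = 12.30 ✓; |KQ| = 12.30 ✓; ∠(KQ, QR) = 90.00° ✓; |QR| = 31.40 ✓; |VR| = 70.33 ✓.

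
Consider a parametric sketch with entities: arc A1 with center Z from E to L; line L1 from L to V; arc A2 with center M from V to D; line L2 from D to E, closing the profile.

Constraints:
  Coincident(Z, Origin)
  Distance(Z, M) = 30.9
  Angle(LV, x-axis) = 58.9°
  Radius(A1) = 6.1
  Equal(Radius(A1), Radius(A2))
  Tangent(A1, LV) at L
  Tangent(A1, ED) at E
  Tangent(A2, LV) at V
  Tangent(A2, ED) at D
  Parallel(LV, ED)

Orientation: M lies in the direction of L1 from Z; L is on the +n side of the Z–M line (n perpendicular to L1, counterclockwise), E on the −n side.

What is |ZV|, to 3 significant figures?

31.5

The slot axis is L1's direction at 58.9°, so u = (cos 58.9°, sin 58.9°) = (0.517, 0.856) and n = (−sin 58.9°, cos 58.9°) = (-0.856, 0.517). Z is at the origin and M lies 30.9 along u from Z, so M = 30.9·u = (16.0, 26.5). Tangency of A1 to both parallel lines with radius 6.1 puts L and E at Z ± 6.1·n: L = (-5.22, 3.15), E = (5.22, -3.15). Equal radii place V and D the same way about M: V = M + 6.1·n = (10.7, 29.6), D = M − 6.1·n = (21.2, 23.3). Then |ZV| = |V − Z| = 31.5.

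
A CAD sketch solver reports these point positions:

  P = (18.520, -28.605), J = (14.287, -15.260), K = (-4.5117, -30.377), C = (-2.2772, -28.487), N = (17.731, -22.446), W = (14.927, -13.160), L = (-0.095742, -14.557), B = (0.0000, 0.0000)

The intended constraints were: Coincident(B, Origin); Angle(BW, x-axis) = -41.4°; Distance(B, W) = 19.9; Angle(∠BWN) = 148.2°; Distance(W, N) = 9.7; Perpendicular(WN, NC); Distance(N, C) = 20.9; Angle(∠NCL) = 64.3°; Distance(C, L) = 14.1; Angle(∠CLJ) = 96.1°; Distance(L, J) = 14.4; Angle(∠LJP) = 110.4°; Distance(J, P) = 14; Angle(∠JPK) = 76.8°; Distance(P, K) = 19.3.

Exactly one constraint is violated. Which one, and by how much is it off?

Distance(P, K) = 19.3 — off by 3.80.

B = (0.00, 0.00) ✓; BW at -41.40° ✓; |BW| = 19.90 ✓; ∠BWN = 148.2° ✓; |WN| = 9.700 ✓; ∠(WN, NC) = 90.00° ✓; |NC| = 20.90 ✓; ∠NCL = 64.30° ✓; |CL| = 14.10 ✓; ∠CLJ = 96.10° ✓; |LJ| = 14.40 ✓; ∠LJP = 110.4° ✓; |JP| = 14.00 ✓; ∠JPK = 76.80° ✓; |PK| = 23.10 ✗.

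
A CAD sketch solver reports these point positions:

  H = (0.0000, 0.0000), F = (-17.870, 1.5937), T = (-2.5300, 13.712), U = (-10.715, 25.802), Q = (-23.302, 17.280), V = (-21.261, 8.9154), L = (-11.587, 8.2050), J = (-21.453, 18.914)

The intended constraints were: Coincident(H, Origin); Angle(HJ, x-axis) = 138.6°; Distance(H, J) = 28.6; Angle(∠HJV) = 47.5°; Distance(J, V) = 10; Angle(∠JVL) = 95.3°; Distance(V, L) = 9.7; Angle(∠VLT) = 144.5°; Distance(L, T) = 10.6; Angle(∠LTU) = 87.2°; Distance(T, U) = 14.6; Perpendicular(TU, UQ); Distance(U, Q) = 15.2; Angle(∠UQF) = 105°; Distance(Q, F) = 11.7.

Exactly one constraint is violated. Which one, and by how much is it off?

Distance(Q, F) = 11.7 — off by 4.90.

H = (0.00, 0.00) ✓; HJ at 138.6° ✓; |HJ| = 28.60 ✓; ∠HJV = 47.50° ✓; |JV| = 10.00 ✓; ∠JVL = 95.30° ✓; |VL| = 9.700 ✓; ∠VLT = 144.5° ✓; |LT| = 10.60 ✓; ∠LTU = 87.20° ✓; |TU| = 14.60 ✓; ∠(TU, UQ) = 90.00° ✓; |UQ| = 15.20 ✓; ∠UQF = 105.0° ✓; |QF| = 16.60 ✗.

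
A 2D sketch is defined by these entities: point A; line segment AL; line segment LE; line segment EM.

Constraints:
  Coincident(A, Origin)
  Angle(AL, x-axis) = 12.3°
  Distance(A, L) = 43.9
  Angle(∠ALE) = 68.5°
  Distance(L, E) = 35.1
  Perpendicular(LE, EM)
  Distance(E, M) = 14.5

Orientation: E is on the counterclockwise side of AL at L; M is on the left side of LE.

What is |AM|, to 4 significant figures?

32.49

A is at the origin; AL runs at 12.3° with length 43.9, so L = 43.9·(cos 12.3°, sin 12.3°) = (42.89, 9.352). ∠ALE = 68.5°, so LE runs at 12.3° + (180° − 68.5°) = 123.8° from the x-axis; with |LE| = 35.1, E = L + 35.1·(cos 123.8°, sin 123.8°) = (23.37, 38.52). LE is perpendicular to EM; with |EM| = 14.5 on the left of LE, M = E + 14.5·(-0.8310, -0.5563) = (11.32, 30.45). Then |AM| = |M − A| = 32.49.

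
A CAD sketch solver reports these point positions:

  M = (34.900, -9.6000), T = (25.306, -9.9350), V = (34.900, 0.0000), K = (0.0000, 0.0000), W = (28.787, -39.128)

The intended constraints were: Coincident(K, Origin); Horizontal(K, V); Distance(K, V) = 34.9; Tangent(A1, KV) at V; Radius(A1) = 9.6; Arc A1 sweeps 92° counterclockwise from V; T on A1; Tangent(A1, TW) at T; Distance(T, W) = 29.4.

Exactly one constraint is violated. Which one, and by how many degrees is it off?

Tangent(A1, TW) at T — off by 4.80°.

K = (0.00, 0.00) ✓; K.y = 0.00, V.y = 0.00 ✓; |KV| = 34.90 ✓; ∠(MV, VK) = 90.00° ✓; |MV| = 9.600 ✓; bearing(M→T) − bearing(M→V) = 92.00° ✓; |MT| = 9.600 ✓; ∠(MT, TW) = 85.20° ✗; |TW| = 29.40 ✓.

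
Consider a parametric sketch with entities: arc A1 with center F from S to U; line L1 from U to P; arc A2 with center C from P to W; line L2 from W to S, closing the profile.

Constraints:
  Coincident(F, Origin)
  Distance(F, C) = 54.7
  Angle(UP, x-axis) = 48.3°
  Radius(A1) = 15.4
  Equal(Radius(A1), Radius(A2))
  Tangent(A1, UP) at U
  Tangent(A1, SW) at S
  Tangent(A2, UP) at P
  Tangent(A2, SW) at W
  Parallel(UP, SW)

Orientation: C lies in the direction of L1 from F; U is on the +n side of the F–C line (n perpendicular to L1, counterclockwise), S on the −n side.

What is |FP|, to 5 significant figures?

56.826

The slot axis is L1's direction at 48.3°, so u = (cos 48.3°, sin 48.3°) = (0.66523, 0.74664) and n = (−sin 48.3°, cos 48.3°) = (-0.74664, 0.66523). F is at the origin and C lies 54.7 along u from F, so C = 54.7·u = (36.388, 40.841). Tangency of A1 to both parallel lines with radius 15.4 puts U and S at F ± 15.4·n: U = (-11.498, 10.245), S = (11.498, -10.245). Equal radii place P and W the same way about C: P = C + 15.4·n = (24.890, 51.086), W = C − 15.4·n = (47.886, 30.597). Then |FP| = |P − F| = 56.826.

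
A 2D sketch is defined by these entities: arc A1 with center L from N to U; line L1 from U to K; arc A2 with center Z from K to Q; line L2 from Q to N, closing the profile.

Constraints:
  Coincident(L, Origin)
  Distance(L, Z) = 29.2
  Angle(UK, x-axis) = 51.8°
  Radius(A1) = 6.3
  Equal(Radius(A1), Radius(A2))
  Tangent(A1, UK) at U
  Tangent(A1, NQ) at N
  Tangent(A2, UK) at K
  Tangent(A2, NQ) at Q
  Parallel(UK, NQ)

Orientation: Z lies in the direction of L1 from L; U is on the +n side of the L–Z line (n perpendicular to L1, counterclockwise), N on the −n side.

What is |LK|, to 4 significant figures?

29.87

The slot axis is L1's direction at 51.8°, so u = (cos 51.8°, sin 51.8°) = (0.6184, 0.7859) and n = (−sin 51.8°, cos 51.8°) = (-0.7859, 0.6184). L is at the origin and Z lies 29.2 along u from L, so Z = 29.2·u = (18.06, 22.95). Tangency of A1 to both parallel lines with radius 6.3 puts U and N at L ± 6.3·n: U = (-4.951, 3.896), N = (4.951, -3.896). Equal radii place K and Q the same way about Z: K = Z + 6.3·n = (13.11, 26.84), Q = Z − 6.3·n = (23.01, 19.05). Then |LK| = |K − L| = 29.87.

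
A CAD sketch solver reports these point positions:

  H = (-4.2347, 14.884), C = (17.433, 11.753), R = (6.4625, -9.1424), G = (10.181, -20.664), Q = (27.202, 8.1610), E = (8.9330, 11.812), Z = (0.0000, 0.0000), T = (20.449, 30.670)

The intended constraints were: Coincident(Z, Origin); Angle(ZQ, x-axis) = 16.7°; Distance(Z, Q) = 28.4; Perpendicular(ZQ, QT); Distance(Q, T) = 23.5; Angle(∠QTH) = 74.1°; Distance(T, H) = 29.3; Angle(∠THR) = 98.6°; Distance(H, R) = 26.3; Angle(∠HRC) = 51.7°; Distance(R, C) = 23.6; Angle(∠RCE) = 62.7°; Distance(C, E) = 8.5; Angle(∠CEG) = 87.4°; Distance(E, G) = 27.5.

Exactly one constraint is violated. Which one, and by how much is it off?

Distance(E, G) = 27.5 — off by 5.00.

Z = (0.00, 0.00) ✓; ZQ at 16.70° ✓; |ZQ| = 28.40 ✓; ∠(ZQ, QT) = 90.00° ✓; |QT| = 23.50 ✓; ∠QTH = 74.10° ✓; |TH| = 29.30 ✓; ∠THR = 98.60° ✓; |HR| = 26.30 ✓; ∠HRC = 51.70° ✓; |RC| = 23.60 ✓; ∠RCE = 62.70° ✓; |CE| = 8.500 ✓; ∠CEG = 87.40° ✓; |EG| = 32.50 ✗.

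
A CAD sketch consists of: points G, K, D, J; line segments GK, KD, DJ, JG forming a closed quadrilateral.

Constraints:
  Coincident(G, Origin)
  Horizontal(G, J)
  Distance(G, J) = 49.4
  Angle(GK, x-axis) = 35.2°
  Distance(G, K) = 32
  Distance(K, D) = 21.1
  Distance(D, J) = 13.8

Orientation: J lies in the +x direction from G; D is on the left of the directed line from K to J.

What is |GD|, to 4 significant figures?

48.59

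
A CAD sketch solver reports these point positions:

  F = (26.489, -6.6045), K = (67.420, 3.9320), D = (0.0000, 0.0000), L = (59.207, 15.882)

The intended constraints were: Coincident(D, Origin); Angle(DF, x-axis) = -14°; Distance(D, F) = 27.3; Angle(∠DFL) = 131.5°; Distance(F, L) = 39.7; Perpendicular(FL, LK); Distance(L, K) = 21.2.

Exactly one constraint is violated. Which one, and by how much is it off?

Distance(L, K) = 21.2 — off by 6.70.

D = (0.00, 0.00) ✓; DF at -14.00° ✓; |DF| = 27.30 ✓; ∠DFL = 131.5° ✓; |FL| = 39.70 ✓; ∠(FL, LK) = 90.00° ✓; |LK| = 14.50 ✗.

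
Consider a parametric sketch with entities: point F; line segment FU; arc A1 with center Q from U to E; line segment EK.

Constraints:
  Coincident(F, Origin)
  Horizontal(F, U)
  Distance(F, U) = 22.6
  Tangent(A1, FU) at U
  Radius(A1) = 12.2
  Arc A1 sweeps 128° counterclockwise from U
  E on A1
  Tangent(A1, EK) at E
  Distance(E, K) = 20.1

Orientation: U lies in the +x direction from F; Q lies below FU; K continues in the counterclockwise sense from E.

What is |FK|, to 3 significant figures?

43.7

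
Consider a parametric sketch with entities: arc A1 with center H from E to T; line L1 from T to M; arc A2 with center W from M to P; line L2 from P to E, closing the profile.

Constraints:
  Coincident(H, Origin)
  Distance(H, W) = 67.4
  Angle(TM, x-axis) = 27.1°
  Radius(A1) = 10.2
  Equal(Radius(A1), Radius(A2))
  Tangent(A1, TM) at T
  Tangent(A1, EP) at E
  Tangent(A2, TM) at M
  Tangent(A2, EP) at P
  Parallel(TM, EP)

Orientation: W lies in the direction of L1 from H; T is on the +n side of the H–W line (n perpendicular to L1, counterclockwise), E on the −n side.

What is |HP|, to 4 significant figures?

68.17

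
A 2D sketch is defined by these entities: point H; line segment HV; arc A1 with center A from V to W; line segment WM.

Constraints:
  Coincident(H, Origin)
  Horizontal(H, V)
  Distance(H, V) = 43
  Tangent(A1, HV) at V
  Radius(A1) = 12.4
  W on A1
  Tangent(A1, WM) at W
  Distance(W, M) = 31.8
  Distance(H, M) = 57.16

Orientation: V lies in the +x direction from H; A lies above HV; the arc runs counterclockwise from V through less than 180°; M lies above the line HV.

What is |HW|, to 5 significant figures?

56.596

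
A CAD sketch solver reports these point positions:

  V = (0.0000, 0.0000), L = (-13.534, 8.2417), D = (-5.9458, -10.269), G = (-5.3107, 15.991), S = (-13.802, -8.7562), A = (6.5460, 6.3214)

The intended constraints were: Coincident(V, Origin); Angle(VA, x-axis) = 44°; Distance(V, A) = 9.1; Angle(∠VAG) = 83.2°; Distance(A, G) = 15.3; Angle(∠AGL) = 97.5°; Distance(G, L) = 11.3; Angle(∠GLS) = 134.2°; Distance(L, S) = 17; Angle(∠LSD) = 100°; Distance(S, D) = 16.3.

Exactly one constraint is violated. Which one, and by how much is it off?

Distance(S, D) = 16.3 — off by 8.30.

V = (0.00, 0.00) ✓; VA at 44.00° ✓; |VA| = 9.100 ✓; ∠VAG = 83.20° ✓; |AG| = 15.30 ✓; ∠AGL = 97.50° ✓; |GL| = 11.30 ✓; ∠GLS = 134.2° ✓; |LS| = 17.00 ✓; ∠LSD = 100.0° ✓; |SD| = 8.001 ✗.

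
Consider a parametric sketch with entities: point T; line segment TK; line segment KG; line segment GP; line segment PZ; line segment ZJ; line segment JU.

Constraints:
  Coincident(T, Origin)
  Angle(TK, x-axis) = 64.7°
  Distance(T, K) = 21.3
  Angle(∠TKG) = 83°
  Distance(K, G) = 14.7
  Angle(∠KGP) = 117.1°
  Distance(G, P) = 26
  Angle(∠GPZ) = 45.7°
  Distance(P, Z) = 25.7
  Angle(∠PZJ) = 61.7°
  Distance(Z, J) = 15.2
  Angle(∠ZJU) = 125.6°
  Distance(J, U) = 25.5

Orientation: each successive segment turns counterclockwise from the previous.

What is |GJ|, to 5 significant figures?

5.2355

T is at the origin; TK runs at 64.7° with length 21.3, so K = (9.1027, 19.257). ∠TKG = 83.0° gives KG at 161.70° from the x-axis; with |KG| = 14.7, G = (-4.8538, 23.873). ∠KGP = 117.1° gives GP at -135.40° from the x-axis; with |GP| = 26.0, P = (-23.367, 5.6167). ∠GPZ = 45.7° gives PZ at -1.1000° from the x-axis; with |PZ| = 25.7, Z = (2.3288, 5.1233). ∠PZJ = 61.7° gives ZJ at 117.20° from the x-axis; with |ZJ| = 15.2, J = (-4.6191, 18.642). Then |GJ| = |J − G| = 5.2355.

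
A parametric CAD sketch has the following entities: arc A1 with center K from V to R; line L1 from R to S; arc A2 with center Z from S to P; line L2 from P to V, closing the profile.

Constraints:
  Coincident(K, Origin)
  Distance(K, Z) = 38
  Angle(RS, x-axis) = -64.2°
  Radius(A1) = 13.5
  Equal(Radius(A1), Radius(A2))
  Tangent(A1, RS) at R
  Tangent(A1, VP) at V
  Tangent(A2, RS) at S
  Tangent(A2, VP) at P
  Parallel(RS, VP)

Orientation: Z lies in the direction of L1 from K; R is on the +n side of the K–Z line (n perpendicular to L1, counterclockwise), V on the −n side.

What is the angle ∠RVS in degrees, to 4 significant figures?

54.61°

The slot axis is L1's direction at -64.2°, so u = (cos -64.2°, sin -64.2°) = (0.4352, -0.9003) and n = (−sin -64.2°, cos -64.2°) = (0.9003, 0.4352). K is at the origin and Z lies 38.0 along u from K, so Z = 38.0·u = (16.54, -34.21). Tangency of A1 to both parallel lines with radius 13.5 puts R and V at K ± 13.5·n: R = (12.15, 5.876), V = (-12.15, -5.876). Equal radii place S and P the same way about Z: S = Z + 13.5·n = (28.69, -28.34), P = Z − 13.5·n = (4.384, -40.09). Then cos ∠RVS = VR·VS / (|VR||VS|), giving 54.61°.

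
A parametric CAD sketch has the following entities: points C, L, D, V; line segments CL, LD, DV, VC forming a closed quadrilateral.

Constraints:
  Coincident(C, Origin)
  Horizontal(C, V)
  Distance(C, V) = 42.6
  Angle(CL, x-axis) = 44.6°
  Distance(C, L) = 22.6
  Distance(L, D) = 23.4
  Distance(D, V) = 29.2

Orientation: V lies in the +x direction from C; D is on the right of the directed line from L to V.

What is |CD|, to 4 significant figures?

16.20

C is at the origin; CV is horizontal with |CV| = 42.6 and V in +x, so V = (42.6, 0). CL runs at 44.6° with |CL| = 22.6, so L = (16.09, 15.87). D is determined by |LD| = 23.4 and |DV| = 29.2 together: it lies at the intersection of circle(L, 23.4) and circle(V, 29.2). With |LV| = 30.89, the foot of the radical line on LV is 10.51 from L and the perpendicular offset is √(23.4² − 10.51²) = 20.91. Taking the right-of-LV solution: D = (14.37, -7.468).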